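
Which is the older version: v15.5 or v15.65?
v15.5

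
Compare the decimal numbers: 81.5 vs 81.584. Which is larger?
81.584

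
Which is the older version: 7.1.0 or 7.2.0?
7.1.0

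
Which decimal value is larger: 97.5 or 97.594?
97.594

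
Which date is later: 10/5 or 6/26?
10/5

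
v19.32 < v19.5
False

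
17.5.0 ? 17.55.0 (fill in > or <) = <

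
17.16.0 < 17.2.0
False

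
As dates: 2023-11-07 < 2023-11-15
True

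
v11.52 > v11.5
True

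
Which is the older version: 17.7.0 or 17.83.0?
17.7.0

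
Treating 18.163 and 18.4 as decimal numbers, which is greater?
18.4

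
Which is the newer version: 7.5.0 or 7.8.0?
7.8.0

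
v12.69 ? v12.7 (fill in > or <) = >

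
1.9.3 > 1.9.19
False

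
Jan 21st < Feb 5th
True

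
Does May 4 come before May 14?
Yes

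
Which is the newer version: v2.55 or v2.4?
v2.55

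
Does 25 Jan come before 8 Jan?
No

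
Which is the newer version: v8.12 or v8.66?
v8.66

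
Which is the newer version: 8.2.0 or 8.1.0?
8.2.0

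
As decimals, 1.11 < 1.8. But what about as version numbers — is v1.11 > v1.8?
True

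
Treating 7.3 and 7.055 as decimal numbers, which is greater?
7.3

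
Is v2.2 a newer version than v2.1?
Yes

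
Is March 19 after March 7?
Yes. Day 19 comes after day 7 in March — this is a date comparison, not a decimal one (the decimal 3.19 would be smaller than 3.7).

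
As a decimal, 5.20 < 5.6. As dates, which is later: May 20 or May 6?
May 20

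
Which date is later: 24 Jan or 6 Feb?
6 Feb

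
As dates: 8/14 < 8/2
False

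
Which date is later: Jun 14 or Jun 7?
Jun 14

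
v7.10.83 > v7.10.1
True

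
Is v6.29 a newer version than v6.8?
Yes. Version numbers are compared segment by segment as integers, not as decimals: minor version 29 > 8, so v6.29 > v6.8 (even though the decimal 6.29 < 6.8).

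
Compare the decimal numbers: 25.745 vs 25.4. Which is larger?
25.745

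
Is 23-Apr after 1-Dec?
No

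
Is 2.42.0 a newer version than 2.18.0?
Yes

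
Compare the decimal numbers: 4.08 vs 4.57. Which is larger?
4.57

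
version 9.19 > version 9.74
False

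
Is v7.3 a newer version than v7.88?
No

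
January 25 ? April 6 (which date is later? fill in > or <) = <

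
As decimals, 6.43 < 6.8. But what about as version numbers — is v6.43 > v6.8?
True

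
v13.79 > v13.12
True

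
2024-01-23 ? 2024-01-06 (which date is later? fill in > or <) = >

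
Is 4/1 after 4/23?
No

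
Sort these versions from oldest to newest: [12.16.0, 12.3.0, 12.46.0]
[12.3.0, 12.16.0, 12.46.0]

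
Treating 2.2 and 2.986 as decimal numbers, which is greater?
2.986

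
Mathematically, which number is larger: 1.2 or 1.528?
1.528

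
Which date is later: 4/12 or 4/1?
4/12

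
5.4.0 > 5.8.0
False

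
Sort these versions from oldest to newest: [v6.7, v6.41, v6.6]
[v6.6, v6.7, v6.41]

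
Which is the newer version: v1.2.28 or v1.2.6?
v1.2.28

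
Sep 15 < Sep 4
False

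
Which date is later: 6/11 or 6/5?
6/11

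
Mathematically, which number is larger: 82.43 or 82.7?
82.7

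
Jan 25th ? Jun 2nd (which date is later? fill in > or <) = <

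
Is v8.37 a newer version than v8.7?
Yes. Version numbers are compared segment by segment as integers, not as decimals: minor version 37 > 7, so v8.37 > v8.7 (even though the decimal 8.37 < 8.7).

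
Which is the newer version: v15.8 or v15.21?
v15.21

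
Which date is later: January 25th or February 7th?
February 7th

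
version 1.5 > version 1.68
False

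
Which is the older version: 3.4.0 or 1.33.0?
1.33.0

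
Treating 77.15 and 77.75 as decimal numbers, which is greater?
77.75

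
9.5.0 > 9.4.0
True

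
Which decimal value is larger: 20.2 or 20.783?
20.783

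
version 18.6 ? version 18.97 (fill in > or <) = <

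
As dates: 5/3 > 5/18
False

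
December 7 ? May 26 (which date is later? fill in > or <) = >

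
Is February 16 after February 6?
Yes. Day 16 comes after day 6 in February — this is a date comparison, not a decimal one (the decimal 2.16 would be smaller than 2.6).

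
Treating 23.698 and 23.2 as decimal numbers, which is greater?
23.698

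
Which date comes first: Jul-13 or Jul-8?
Jul-8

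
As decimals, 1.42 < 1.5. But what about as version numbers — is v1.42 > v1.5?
True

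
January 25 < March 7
True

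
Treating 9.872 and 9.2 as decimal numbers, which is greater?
9.872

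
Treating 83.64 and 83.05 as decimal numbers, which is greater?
83.64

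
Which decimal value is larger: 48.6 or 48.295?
48.6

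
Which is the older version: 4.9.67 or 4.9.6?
4.9.6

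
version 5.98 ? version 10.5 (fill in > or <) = <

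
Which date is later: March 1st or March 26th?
March 26th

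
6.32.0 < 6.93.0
True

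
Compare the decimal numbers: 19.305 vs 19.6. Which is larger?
19.6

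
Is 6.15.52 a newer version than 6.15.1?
Yes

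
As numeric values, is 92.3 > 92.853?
False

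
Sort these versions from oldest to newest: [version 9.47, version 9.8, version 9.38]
[version 9.8, version 9.38, version 9.47]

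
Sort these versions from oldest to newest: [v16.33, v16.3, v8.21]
[v8.21, v16.3, v16.33]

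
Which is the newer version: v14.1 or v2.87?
v14.1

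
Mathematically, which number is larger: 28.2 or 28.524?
28.524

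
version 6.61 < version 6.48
False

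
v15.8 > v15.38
False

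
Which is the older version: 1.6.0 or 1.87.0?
1.6.0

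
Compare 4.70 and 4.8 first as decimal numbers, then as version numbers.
As decimals: 4.70 < 4.8. As versions: v4.70 > v4.8 (minor version 70 > 8).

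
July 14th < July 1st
False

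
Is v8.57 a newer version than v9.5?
No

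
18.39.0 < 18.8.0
False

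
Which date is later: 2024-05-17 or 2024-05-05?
2024-05-17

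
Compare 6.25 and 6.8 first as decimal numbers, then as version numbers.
As decimals: 6.25 < 6.8. As versions: v6.25 > v6.8 (minor version 25 > 8).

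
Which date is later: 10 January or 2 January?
10 January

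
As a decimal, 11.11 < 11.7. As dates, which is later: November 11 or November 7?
November 11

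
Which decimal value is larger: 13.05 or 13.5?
13.5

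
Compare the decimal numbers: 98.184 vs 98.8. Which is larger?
98.8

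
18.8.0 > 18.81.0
False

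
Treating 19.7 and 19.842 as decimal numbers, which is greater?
19.842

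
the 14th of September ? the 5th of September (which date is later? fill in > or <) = >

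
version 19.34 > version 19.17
True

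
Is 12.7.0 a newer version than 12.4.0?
Yes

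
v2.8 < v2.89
True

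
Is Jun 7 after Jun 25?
No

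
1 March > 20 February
True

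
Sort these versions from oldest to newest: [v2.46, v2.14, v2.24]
[v2.14, v2.24, v2.46]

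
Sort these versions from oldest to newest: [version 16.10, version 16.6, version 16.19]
[version 16.6, version 16.10, version 16.19]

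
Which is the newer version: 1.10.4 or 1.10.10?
1.10.10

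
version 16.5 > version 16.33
False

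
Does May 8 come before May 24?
Yes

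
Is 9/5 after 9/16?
No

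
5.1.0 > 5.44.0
False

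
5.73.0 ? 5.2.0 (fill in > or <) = >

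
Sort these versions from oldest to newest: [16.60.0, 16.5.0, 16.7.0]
[16.5.0, 16.7.0, 16.60.0]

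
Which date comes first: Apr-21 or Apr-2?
Apr-2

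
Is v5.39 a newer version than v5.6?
Yes. Version numbers are compared segment by segment as integers, not as decimals: minor version 39 > 6, so v5.39 > v5.6 (even though the decimal 5.39 < 5.6).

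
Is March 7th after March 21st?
No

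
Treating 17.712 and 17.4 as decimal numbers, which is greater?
17.712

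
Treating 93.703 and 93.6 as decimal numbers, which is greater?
93.703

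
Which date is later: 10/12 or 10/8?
10/12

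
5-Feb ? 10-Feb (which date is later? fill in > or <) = <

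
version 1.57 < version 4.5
True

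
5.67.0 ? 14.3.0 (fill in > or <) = <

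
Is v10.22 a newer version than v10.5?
Yes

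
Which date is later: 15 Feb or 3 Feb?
15 Feb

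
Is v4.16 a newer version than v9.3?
No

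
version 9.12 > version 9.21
False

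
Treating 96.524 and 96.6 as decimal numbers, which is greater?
96.6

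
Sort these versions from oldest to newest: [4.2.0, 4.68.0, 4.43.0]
[4.2.0, 4.43.0, 4.68.0]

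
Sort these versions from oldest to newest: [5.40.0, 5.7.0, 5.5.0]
[5.5.0, 5.7.0, 5.40.0]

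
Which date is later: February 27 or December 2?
December 2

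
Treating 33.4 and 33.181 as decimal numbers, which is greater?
33.4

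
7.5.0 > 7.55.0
False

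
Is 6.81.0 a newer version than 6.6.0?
Yes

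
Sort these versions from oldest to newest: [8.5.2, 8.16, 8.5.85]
[8.5.2, 8.5.85, 8.16]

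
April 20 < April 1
False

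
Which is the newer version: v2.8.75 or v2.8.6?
v2.8.75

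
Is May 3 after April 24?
Yes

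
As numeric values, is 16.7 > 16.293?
True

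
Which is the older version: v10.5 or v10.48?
v10.5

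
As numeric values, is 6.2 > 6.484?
False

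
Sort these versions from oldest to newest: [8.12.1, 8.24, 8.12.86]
[8.12.1, 8.12.86, 8.24]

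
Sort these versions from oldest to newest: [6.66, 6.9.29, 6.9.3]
[6.9.3, 6.9.29, 6.66]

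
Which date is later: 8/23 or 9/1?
9/1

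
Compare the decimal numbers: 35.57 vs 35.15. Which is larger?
35.57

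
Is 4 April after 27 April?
No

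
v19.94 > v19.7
True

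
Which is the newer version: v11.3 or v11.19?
v11.19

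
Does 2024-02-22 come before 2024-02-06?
No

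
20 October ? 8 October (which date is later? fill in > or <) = >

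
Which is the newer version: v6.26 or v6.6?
v6.26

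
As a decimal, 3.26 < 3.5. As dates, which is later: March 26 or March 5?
March 26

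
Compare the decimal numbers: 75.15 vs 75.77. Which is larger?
75.77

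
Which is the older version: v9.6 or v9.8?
v9.6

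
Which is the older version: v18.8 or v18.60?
v18.8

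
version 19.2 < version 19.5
True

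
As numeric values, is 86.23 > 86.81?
False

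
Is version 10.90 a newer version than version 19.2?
No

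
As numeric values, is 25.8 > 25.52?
True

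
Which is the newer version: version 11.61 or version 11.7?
version 11.61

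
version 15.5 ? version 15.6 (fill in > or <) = <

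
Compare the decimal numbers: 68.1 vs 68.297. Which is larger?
68.297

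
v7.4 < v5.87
False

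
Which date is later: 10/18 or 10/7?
10/18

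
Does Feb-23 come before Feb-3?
No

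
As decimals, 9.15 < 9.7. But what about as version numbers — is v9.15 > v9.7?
True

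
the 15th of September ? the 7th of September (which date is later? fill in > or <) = >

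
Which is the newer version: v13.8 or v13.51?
v13.51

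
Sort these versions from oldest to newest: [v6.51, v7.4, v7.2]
[v6.51, v7.2, v7.4]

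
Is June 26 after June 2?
Yes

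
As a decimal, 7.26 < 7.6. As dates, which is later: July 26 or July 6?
July 26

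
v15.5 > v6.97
True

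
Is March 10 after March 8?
Yes. Day 10 comes after day 8 in March — this is a date comparison, not a decimal one (the decimal 3.10 would be smaller than 3.8).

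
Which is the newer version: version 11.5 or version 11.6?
version 11.6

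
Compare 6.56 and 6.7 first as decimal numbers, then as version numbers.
As decimals: 6.56 < 6.7. As versions: v6.56 > v6.7 (minor version 56 > 7).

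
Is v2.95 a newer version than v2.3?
Yes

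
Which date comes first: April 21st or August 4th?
April 21st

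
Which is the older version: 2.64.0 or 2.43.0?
2.43.0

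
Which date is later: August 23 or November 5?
November 5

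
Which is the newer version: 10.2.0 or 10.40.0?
10.40.0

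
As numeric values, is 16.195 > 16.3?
False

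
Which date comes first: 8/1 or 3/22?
3/22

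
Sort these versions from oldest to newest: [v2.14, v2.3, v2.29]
[v2.3, v2.14, v2.29]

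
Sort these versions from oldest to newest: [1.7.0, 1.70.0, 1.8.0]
[1.7.0, 1.8.0, 1.70.0]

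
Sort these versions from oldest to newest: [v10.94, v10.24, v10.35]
[v10.24, v10.35, v10.94]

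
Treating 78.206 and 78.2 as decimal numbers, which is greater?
78.206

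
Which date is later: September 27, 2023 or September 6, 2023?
September 27, 2023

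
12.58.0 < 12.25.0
False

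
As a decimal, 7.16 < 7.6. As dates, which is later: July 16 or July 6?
July 16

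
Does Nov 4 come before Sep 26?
No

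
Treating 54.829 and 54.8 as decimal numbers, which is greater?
54.829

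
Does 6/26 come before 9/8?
Yes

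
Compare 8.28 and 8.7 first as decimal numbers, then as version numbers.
As decimals: 8.28 < 8.7. As versions: v8.28 > v8.7 (minor version 28 > 7).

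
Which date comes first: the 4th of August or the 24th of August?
the 4th of August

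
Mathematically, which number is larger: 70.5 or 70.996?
70.996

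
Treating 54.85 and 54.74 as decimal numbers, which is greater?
54.85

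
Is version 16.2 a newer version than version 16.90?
No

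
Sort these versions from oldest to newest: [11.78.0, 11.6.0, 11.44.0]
[11.6.0, 11.44.0, 11.78.0]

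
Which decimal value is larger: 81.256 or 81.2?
81.256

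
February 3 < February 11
True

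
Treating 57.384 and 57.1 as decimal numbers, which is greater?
57.384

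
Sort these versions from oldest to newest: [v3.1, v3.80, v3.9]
[v3.1, v3.9, v3.80]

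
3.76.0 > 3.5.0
True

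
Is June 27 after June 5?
Yes. Day 27 comes after day 5 in June — this is a date comparison, not a decimal one (the decimal 6.27 would be smaller than 6.5).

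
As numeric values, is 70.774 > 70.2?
True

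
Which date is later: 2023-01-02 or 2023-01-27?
2023-01-27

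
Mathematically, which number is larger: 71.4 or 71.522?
71.522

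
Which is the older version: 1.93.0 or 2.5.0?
1.93.0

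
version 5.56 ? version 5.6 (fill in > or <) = >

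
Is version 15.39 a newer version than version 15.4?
Yes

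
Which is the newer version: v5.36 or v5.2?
v5.36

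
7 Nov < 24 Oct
False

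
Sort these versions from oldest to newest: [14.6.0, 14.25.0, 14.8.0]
[14.6.0, 14.8.0, 14.25.0]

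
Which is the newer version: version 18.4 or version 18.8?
version 18.8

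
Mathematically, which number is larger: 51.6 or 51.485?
51.6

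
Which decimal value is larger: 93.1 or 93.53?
93.53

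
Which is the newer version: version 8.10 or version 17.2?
version 17.2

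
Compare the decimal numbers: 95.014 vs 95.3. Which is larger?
95.3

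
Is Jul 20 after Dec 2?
No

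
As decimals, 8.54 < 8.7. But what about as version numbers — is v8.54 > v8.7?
True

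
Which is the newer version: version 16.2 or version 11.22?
version 16.2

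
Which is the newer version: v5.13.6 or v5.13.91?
v5.13.91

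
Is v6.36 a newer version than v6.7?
Yes. Version numbers are compared segment by segment as integers, not as decimals: minor version 36 > 7, so v6.36 > v6.7 (even though the decimal 6.36 < 6.7).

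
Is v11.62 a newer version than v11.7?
Yes. Version numbers are compared segment by segment as integers, not as decimals: minor version 62 > 7, so v11.62 > v11.7 (even though the decimal 11.62 < 11.7).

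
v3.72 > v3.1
True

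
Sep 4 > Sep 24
False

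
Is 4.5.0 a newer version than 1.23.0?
Yes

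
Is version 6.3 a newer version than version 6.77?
No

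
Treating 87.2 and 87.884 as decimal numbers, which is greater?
87.884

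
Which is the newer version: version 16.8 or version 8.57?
version 16.8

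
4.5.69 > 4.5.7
True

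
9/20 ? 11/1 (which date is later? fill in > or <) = <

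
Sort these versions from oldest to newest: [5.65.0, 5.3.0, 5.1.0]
[5.1.0, 5.3.0, 5.65.0]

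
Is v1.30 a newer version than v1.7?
Yes. Version numbers are compared segment by segment as integers, not as decimals: minor version 30 > 7, so v1.30 > v1.7 (even though the decimal 1.30 < 1.7).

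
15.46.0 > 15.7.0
True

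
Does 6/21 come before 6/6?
No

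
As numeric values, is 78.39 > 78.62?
False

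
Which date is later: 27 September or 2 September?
27 September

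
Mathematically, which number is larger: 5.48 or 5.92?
5.92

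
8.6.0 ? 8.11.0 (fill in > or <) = <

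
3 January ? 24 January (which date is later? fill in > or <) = <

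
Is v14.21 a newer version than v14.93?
No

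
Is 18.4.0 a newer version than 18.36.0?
No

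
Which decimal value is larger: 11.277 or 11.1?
11.277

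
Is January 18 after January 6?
Yes. Day 18 comes after day 6 in January — this is a date comparison, not a decimal one (the decimal 1.18 would be smaller than 1.6).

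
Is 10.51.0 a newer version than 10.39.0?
Yes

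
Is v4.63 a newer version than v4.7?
Yes. Version numbers are compared segment by segment as integers, not as decimals: minor version 63 > 7, so v4.63 > v4.7 (even though the decimal 4.63 < 4.7).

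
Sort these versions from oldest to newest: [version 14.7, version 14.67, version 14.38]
[version 14.7, version 14.38, version 14.67]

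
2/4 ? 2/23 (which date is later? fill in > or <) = <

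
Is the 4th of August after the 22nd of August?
No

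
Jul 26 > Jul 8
True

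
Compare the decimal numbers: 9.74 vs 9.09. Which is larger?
9.74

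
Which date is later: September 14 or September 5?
September 14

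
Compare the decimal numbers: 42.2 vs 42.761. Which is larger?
42.761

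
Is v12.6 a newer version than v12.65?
No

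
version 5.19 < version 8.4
True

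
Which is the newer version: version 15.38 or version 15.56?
version 15.56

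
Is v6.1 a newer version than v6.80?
No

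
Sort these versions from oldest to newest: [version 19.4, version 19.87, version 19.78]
[version 19.4, version 19.78, version 19.87]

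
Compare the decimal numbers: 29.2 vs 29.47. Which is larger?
29.47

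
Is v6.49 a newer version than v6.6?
Yes. Version numbers are compared segment by segment as integers, not as decimals: minor version 49 > 6, so v6.49 > v6.6 (even though the decimal 6.49 < 6.6).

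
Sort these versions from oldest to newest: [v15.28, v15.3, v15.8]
[v15.3, v15.8, v15.28]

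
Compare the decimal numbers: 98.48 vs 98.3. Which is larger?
98.48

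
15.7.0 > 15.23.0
False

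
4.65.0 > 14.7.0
False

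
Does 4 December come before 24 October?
No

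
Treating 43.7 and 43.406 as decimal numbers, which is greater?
43.7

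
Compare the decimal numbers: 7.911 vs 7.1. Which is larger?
7.911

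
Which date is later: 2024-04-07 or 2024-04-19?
2024-04-19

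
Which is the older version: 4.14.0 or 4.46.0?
4.14.0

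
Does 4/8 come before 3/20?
No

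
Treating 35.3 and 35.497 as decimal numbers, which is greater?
35.497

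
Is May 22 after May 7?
Yes. Day 22 comes after day 7 in May — this is a date comparison, not a decimal one (the decimal 5.22 would be smaller than 5.7).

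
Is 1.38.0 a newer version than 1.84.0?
No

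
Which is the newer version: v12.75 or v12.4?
v12.75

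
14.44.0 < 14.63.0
True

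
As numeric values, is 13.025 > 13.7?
False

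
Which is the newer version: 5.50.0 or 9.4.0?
9.4.0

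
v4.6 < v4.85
True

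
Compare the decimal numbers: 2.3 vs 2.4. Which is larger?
2.4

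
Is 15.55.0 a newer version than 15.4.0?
Yes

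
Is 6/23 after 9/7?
No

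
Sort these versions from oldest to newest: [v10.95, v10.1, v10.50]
[v10.1, v10.50, v10.95]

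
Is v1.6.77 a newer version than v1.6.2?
Yes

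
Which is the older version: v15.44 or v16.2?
v15.44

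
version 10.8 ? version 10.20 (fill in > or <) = <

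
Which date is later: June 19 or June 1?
June 19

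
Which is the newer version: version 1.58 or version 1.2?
version 1.58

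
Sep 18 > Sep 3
True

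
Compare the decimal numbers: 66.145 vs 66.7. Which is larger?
66.7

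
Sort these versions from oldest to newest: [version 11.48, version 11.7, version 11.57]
[version 11.7, version 11.48, version 11.57]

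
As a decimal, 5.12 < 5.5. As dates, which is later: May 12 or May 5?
May 12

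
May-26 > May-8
True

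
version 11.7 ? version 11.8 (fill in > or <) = <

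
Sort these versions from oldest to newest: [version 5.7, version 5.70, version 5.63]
[version 5.7, version 5.63, version 5.70]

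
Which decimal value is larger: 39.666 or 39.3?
39.666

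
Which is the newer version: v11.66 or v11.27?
v11.66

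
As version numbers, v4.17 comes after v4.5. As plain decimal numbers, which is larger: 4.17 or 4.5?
4.5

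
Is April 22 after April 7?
Yes. Day 22 comes after day 7 in April — this is a date comparison, not a decimal one (the decimal 4.22 would be smaller than 4.7).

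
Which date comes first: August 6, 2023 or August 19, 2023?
August 6, 2023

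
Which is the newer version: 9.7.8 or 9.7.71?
9.7.71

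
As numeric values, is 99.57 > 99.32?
True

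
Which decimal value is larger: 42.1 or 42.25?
42.25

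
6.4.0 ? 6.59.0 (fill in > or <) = <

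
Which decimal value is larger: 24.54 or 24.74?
24.74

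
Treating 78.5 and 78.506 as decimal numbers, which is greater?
78.506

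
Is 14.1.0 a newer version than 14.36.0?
No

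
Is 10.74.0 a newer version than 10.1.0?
Yes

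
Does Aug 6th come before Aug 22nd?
Yes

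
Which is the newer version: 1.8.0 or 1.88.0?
1.88.0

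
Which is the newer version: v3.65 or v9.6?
v9.6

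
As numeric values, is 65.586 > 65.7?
False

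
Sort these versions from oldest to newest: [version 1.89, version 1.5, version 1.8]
[version 1.5, version 1.8, version 1.89]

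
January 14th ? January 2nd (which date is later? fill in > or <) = >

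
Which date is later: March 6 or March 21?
March 21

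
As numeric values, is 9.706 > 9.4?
True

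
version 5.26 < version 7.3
True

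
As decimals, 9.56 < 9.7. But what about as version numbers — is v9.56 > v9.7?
True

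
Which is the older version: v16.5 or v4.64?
v4.64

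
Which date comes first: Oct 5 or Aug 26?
Aug 26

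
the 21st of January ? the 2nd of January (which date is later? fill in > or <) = >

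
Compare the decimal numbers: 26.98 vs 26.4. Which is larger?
26.98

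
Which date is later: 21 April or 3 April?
21 April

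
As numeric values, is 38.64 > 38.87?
False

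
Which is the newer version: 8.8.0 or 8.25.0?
8.25.0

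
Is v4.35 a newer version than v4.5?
Yes. Version numbers are compared segment by segment as integers, not as decimals: minor version 35 > 5, so v4.35 > v4.5 (even though the decimal 4.35 < 4.5).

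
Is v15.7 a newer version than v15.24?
No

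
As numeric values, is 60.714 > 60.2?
True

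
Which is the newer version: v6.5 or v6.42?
v6.42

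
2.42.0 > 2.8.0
True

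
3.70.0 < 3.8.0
False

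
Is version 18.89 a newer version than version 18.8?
Yes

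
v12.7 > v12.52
False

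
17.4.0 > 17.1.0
True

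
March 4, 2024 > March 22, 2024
False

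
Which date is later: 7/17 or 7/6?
7/17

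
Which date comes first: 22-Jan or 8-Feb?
22-Jan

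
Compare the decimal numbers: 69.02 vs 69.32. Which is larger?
69.32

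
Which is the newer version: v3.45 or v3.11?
v3.45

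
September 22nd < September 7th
False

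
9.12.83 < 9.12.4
False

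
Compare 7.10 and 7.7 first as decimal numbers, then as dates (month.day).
As decimals: 7.10 < 7.7. As dates: 7/10 is later than 7/7 (day 10 > day 7).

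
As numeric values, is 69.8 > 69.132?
True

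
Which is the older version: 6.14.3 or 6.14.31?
6.14.3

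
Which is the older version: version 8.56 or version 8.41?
version 8.41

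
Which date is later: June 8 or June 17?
June 17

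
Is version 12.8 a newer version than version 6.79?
Yes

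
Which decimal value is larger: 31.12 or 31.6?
31.6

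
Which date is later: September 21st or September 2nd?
September 21st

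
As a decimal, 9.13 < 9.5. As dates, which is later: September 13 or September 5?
September 13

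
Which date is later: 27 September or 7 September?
27 September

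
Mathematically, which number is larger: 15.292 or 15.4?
15.4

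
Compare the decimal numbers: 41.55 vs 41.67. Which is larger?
41.67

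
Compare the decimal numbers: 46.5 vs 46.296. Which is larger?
46.5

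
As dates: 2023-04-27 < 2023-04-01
False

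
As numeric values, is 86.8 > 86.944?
False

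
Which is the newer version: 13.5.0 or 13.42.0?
13.42.0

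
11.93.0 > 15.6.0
False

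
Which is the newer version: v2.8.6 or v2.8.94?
v2.8.94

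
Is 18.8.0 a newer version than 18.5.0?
Yes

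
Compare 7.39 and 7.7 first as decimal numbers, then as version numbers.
As decimals: 7.39 < 7.7. As versions: v7.39 > v7.7 (minor version 39 > 7).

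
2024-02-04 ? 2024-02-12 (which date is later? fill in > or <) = <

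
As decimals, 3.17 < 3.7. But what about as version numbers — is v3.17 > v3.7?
True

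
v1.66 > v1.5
True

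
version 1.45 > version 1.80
False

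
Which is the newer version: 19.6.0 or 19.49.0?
19.49.0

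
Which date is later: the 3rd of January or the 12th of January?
the 12th of January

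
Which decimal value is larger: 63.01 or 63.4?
63.4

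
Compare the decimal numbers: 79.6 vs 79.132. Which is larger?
79.6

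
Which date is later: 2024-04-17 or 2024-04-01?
2024-04-17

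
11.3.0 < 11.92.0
True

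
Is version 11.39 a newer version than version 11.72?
No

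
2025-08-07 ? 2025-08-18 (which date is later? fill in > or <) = <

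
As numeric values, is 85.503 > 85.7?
False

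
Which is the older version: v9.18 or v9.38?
v9.18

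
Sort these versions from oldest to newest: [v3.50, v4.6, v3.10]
[v3.10, v3.50, v4.6]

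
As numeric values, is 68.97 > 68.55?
True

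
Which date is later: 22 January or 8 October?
8 October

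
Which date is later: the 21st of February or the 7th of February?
the 21st of February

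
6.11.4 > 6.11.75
False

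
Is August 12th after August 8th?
Yes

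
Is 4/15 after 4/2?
Yes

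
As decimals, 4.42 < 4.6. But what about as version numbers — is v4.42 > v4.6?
True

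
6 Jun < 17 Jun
True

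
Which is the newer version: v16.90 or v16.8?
v16.90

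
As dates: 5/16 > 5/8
True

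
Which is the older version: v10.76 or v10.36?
v10.36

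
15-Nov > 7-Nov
True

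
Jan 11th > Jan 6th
True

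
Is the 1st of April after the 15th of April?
No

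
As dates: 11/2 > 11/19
False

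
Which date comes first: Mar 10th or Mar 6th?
Mar 6th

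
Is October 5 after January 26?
Yes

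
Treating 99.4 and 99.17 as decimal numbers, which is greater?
99.4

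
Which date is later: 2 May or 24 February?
2 May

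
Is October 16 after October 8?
Yes. Day 16 comes after day 8 in October — this is a date comparison, not a decimal one (the decimal 10.16 would be smaller than 10.8).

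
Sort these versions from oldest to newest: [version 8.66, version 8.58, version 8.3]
[version 8.3, version 8.58, version 8.66]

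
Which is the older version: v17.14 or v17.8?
v17.8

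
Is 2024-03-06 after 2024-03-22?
No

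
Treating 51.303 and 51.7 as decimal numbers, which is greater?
51.7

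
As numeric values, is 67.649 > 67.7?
False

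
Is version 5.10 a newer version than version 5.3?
Yes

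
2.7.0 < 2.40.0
True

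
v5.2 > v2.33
True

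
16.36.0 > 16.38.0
False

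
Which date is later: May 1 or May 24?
May 24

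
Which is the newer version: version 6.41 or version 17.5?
version 17.5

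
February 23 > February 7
True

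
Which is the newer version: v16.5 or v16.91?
v16.91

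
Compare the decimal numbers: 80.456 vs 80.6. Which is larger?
80.6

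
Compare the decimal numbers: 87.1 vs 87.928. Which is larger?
87.928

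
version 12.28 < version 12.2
False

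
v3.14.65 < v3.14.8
False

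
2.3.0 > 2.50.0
False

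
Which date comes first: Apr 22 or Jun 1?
Apr 22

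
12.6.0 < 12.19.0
True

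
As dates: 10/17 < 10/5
False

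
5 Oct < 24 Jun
False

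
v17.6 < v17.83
True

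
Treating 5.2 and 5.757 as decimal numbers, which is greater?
5.757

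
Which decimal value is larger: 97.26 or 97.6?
97.6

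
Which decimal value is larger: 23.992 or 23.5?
23.992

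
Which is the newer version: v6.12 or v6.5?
v6.12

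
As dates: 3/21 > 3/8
True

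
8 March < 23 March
True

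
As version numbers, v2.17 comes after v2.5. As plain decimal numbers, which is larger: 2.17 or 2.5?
2.5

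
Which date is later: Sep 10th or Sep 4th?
Sep 10th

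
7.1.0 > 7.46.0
False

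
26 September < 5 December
True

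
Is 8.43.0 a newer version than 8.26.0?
Yes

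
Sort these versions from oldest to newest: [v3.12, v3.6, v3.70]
[v3.6, v3.12, v3.70]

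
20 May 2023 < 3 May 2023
False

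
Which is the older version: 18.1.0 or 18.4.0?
18.1.0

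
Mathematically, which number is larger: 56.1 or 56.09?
56.1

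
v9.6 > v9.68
False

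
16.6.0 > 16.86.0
False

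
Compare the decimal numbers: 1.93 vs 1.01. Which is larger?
1.93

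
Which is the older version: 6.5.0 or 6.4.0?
6.4.0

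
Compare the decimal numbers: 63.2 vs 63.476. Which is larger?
63.476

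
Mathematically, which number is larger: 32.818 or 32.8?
32.818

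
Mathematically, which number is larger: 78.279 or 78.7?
78.7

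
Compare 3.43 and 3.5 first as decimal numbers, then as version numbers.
As decimals: 3.43 < 3.5. As versions: v3.43 > v3.5 (minor version 43 > 5).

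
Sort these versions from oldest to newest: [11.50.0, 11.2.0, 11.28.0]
[11.2.0, 11.28.0, 11.50.0]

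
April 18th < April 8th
False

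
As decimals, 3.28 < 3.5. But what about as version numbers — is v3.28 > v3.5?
True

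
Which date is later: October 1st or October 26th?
October 26th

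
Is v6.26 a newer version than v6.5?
Yes. Version numbers are compared segment by segment as integers, not as decimals: minor version 26 > 5, so v6.26 > v6.5 (even though the decimal 6.26 < 6.5).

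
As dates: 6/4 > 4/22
True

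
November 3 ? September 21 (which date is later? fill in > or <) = >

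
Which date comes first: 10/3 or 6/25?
6/25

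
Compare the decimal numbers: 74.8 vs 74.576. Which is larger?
74.8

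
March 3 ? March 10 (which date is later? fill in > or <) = <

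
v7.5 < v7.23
True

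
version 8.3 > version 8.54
False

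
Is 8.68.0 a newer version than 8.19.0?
Yes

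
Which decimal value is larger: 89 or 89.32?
89.32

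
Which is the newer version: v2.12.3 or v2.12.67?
v2.12.67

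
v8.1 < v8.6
True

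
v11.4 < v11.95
True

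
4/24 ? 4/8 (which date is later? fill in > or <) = >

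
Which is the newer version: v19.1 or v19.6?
v19.6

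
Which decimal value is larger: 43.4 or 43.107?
43.4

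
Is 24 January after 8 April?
No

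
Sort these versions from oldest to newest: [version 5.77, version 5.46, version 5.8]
[version 5.8, version 5.46, version 5.77]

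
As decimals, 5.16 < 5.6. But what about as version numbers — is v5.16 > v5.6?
True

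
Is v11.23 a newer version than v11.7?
Yes. Version numbers are compared segment by segment as integers, not as decimals: minor version 23 > 7, so v11.23 > v11.7 (even though the decimal 11.23 < 11.7).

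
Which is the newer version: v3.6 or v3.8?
v3.8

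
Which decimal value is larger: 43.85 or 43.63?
43.85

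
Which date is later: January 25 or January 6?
January 25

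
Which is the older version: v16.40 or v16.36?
v16.36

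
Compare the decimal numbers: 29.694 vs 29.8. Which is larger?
29.8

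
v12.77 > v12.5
True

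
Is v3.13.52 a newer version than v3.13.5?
Yes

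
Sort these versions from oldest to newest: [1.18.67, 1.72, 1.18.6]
[1.18.6, 1.18.67, 1.72]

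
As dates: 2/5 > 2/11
False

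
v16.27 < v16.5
False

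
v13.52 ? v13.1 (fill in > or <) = >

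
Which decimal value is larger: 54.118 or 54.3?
54.3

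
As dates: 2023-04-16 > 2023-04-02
True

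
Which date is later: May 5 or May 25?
May 25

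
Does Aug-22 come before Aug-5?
No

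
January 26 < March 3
True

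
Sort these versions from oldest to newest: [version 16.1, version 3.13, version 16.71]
[version 3.13, version 16.1, version 16.71]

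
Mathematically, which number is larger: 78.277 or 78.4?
78.4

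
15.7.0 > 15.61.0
False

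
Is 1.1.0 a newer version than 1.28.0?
No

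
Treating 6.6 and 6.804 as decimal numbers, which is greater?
6.804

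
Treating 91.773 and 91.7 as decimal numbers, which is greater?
91.773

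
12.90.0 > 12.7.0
True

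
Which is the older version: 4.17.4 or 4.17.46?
4.17.4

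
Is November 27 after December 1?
No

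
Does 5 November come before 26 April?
No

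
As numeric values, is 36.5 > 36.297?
True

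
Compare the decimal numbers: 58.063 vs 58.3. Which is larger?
58.3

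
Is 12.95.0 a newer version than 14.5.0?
No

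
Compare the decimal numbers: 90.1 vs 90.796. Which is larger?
90.796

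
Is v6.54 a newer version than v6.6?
Yes. Version numbers are compared segment by segment as integers, not as decimals: minor version 54 > 6, so v6.54 > v6.6 (even though the decimal 6.54 < 6.6).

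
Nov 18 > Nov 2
True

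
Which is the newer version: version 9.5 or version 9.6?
version 9.6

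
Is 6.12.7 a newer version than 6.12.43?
No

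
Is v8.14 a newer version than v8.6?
Yes. Version numbers are compared segment by segment as integers, not as decimals: minor version 14 > 6, so v8.14 > v8.6 (even though the decimal 8.14 < 8.6).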